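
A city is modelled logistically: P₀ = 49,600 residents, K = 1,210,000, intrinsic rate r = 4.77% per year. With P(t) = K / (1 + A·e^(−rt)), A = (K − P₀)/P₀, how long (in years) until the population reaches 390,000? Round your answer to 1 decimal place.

A = (1210000 − 49600)/49600 = 23.39516
390000 = 1210000/(1 + 23.39516·e^(−0.0477t)) → 1 + 23.39516·e^(−0.0477t) = 3.10256
e^(−0.0477t) = 0.089872 → t = ln(11.12697)/0.0477 = 2.40937/0.0477

t ≈ 50.5 years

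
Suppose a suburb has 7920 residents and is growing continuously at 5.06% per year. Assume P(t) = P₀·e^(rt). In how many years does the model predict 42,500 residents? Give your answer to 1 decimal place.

t ≈ 33.2 years

42500 = 7920 · e^(0.0506·t)
t = ln(42500/7920) / 0.0506 = ln(5.36616) / 0.0506 = 1.68011 / 0.0506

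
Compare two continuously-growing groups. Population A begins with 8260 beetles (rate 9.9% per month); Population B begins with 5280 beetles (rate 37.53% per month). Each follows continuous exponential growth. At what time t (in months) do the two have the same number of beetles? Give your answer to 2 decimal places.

8260·e^(0.099t) = 5280·e^(0.3753t)
8260/5280 = e^((0.3753 − 0.099)t) → ln(1.56439) = 0.2763·t
t = 0.4475 / 0.2763

t ≈ 1.62 months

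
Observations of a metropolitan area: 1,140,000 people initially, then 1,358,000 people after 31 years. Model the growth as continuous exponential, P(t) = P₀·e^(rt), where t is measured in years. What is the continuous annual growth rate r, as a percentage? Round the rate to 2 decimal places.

r ≈ 0.56% per year

1358000 = 1140000 · e^(r·31)
e^(31r) = 1358000/1140000 = 1.19123
r = ln(1.19123) / 31 = 0.17498 / 31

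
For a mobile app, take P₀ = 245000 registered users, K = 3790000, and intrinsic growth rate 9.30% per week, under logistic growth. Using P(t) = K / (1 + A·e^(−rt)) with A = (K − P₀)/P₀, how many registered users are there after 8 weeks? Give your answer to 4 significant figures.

≈ 481,200 registered users

A = (3790000 − 245000)/245000 = 14.46939
P(8) = 3790000 / (1 + 14.46939·e^(−0.093·8)) = 3790000 / (1 + 14.46939·0.475209)
= 3790000 / 7.87599 ≈ 481209.52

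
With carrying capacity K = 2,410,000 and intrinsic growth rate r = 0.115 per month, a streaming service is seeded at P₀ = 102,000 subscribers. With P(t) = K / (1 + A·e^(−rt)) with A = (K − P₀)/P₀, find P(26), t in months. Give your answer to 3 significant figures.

A = (2410000 − 102000)/102000 = 22.62745
P(26) = 2410000 / (1 + 22.62745·e^(−0.115·26)) = 2410000 / (1 + 22.62745·0.050287)
= 2410000 / 2.13788 ≈ 1127286.81

≈ 1,130,000 subscribers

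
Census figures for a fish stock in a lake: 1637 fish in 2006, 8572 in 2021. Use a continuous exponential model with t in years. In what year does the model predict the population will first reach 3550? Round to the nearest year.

year 2013

r = ln(8572/1637) / 15 = 1.65564/15 ≈ 0.110376 per year
t = ln(3550/1637) / r = 0.77408/0.110376 ≈ 7.01 years after 2006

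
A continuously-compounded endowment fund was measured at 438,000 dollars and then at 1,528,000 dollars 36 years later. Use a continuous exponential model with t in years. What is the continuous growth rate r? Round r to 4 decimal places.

r ≈ 0.0347 per year

1528000 = 438000 · e^(r·36)
e^(36r) = 1528000/438000 = 3.48858
r = ln(3.48858) / 36 = 1.2495 / 36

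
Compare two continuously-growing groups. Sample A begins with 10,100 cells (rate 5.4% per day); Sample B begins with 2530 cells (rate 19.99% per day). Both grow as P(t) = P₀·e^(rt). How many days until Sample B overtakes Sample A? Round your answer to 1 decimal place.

t ≈ 9.5 days

10100·e^(0.054t) = 2530·e^(0.1999t)
10100/2530 = e^((0.1999 − 0.054)t) → ln(3.99209) = 0.1459·t
t = 1.38432 / 0.1459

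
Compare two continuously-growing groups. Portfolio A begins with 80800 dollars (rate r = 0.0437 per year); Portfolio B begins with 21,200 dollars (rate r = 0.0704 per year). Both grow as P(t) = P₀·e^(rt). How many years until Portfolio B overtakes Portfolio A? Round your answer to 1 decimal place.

t ≈ 50.1 years

80800·e^(0.0437t) = 21200·e^(0.0704t)
80800/21200 = e^((0.0704 − 0.0437)t) → ln(3.81132) = 0.0267·t
t = 1.33798 / 0.0267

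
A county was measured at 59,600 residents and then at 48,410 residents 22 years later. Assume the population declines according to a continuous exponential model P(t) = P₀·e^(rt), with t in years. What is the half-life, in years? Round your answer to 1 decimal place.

half-life ≈ 73.3 years

r = ln(48410/59600) / 22 = ln(0.81225) / 22 ≈ -0.009452 per year
half-life = ln 2 / |r| = 0.69315 / 0.009452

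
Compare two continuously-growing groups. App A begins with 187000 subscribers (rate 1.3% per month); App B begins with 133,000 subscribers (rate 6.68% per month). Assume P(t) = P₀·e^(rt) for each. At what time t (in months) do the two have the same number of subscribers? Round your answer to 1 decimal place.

187000·e^(0.013t) = 133000·e^(0.0668t)
187000/133000 = e^((0.0668 − 0.013)t) → ln(1.40602) = 0.0538·t
t = 0.34076 / 0.0538

t ≈ 6.3 months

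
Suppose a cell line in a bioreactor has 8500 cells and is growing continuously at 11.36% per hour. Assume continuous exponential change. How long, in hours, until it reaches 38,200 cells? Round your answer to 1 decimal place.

38200 = 8500 · e^(0.1136·t)
t = ln(38200/8500) / 0.1136 = ln(4.49412) / 0.1136 = 1.50277 / 0.1136

t ≈ 13.2 hours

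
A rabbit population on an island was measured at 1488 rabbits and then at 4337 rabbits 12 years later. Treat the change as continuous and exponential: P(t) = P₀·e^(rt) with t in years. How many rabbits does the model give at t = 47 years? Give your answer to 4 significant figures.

≈ 98,230 rabbits

r = ln(4337/1488) / 12 ≈ 0.089146 per year
P(47) = 1488 · e^(0.089146·47) = 1488 · 66.01314 ≈ 98227.56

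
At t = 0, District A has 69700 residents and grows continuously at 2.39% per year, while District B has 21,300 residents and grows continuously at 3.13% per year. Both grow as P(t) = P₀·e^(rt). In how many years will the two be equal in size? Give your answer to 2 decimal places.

t ≈ 160.20 years

69700·e^(0.0239t) = 21300·e^(0.0313t)
69700/21300 = e^((0.0313 − 0.0239)t) → ln(3.2723) = 0.0074·t
t = 1.18549 / 0.0074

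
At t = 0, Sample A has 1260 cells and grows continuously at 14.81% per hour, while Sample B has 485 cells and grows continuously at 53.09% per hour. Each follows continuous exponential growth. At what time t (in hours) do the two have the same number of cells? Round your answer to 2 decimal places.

t ≈ 2.49 hours

1260·e^(0.1481t) = 485·e^(0.5309t)
1260/485 = e^((0.5309 − 0.1481)t) → ln(2.59794) = 0.3828·t
t = 0.95472 / 0.3828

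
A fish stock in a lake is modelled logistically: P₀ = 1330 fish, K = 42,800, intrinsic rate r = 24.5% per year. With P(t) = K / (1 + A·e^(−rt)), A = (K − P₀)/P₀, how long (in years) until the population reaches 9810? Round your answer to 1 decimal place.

t ≈ 9.1 years

A = (42800 − 1330)/1330 = 31.18045
9810 = 42800/(1 + 31.18045·e^(−0.245t)) → 1 + 31.18045·e^(−0.245t) = 4.3629
e^(−0.245t) = 0.107853 → t = ln(9.27191)/0.245 = 2.22699/0.245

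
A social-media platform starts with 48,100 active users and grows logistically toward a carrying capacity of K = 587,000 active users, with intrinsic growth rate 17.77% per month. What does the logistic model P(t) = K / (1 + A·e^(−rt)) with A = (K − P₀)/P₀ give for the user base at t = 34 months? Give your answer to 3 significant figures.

A = (587000 − 48100)/48100 = 11.20374
P(34) = 587000 / (1 + 11.20374·e^(−0.1777·34)) = 587000 / (1 + 11.20374·0.002377)
= 587000 / 1.02663 ≈ 571771.22

≈ 572,000 active users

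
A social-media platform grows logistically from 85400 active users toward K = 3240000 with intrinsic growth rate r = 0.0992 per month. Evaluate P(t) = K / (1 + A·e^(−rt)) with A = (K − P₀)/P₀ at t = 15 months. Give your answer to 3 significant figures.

≈ 347,000 active users

A = (3240000 − 85400)/85400 = 36.93911
P(15) = 3240000 / (1 + 36.93911·e^(−0.0992·15)) = 3240000 / (1 + 36.93911·0.225824)
= 3240000 / 9.34173 ≈ 346830.75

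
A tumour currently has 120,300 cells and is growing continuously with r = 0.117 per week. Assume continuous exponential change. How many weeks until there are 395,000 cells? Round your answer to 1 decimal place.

t ≈ 10.2 weeks

395000 = 120300 · e^(0.117·t)
t = ln(395000/120300) / 0.117 = ln(3.28346) / 0.117 = 1.1889 / 0.117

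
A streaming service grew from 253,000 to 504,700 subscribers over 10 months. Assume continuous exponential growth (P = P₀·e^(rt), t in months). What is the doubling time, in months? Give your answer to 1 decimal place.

r = ln(504700/253000) / 10 = ln(1.99486) / 10 ≈ 0.069057 per month
doubling time = ln 2 / |r| = 0.69315 / 0.069057

doubling time ≈ 10.0 months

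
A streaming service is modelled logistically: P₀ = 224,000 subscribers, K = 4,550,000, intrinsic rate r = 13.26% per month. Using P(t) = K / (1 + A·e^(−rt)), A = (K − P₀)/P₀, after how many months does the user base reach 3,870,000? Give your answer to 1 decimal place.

t ≈ 35.4 months

A = (4550000 − 224000)/224000 = 19.3125
3870000 = 4550000/(1 + 19.3125·e^(−0.1326t)) → 1 + 19.3125·e^(−0.1326t) = 1.17571
e^(−0.1326t) = 0.009098 → t = ln(109.91085)/0.1326 = 4.69967/0.1326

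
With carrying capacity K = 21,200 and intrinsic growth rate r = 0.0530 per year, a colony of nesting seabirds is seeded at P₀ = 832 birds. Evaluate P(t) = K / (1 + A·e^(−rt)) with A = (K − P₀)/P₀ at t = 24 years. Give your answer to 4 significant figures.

≈ 2,697 birds

A = (21200 − 832)/832 = 24.48077
P(24) = 21200 / (1 + 24.48077·e^(−0.053·24)) = 21200 / (1 + 24.48077·0.280271)
= 21200 / 7.86124 ≈ 2696.78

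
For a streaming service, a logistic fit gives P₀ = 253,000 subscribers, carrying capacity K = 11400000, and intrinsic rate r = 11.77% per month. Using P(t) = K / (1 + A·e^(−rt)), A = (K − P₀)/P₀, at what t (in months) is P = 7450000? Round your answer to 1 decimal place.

A = (11400000 − 253000)/253000 = 44.05929
7450000 = 11400000/(1 + 44.05929·e^(−0.1177t)) → 1 + 44.05929·e^(−0.1177t) = 1.5302
e^(−0.1177t) = 0.012034 → t = ln(83.09916)/0.1177 = 4.42003/0.1177

t ≈ 37.6 months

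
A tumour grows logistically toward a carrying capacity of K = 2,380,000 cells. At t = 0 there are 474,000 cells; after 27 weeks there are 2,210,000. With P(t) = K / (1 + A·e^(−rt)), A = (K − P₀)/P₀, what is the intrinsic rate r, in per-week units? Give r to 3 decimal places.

A = (2380000 − 474000)/474000 = 4.0211
2210000 = 2380000/(1 + 4.0211·e^(−r·27)) → e^(−27r) = (1.07692 − 1)/4.0211 = 0.01913
r = −ln(0.01913)/27 = 3.9565/27

r ≈ 0.147 per week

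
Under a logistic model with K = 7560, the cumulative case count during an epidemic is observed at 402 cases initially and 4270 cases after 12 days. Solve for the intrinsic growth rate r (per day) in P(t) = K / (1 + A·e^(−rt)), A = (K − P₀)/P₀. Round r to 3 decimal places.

r ≈ 0.262 per day

A = (7560 − 402)/402 = 17.80597
4270 = 7560/(1 + 17.80597·e^(−r·12)) → e^(−12r) = (1.77049 − 1)/17.80597 = 0.043272
r = −ln(0.043272)/12 = 3.14026/12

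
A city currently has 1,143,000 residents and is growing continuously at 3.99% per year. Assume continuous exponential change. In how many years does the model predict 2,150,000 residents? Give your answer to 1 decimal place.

2150000 = 1143000 · e^(0.0399·t)
t = ln(2150000/1143000) / 0.0399 = ln(1.88101) / 0.0399 = 0.63181 / 0.0399

t ≈ 15.8 years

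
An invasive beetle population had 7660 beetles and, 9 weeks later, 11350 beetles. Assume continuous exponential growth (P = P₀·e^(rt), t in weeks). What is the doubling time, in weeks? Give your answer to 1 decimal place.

doubling time ≈ 15.9 weeks

r = ln(11350/7660) / 9 = ln(1.48172) / 9 ≈ 0.04369 per week
doubling time = ln 2 / |r| = 0.69315 / 0.04369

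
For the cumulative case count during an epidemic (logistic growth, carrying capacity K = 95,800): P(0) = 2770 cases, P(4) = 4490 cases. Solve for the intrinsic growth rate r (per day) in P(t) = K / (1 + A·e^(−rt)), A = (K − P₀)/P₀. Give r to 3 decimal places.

r ≈ 0.125 per day

A = (95800 − 2770)/2770 = 33.58484
4490 = 95800/(1 + 33.58484·e^(−r·4)) → e^(−4r) = (21.3363 − 1)/33.58484 = 0.60552
r = −ln(0.60552)/4 = 0.50167/4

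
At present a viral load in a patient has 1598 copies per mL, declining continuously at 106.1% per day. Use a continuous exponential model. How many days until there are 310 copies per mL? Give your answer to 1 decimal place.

t ≈ 1.5 days

310 = 1598 · e^(-1.061·t)
t = ln(310/1598) / -1.061 = ln(0.19399) / -1.061 = -1.63994 / -1.061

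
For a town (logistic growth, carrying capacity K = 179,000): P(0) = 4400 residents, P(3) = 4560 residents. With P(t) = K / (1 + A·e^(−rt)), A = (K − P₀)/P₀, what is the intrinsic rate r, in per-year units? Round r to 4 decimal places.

r ≈ 0.0122 per year

A = (179000 − 4400)/4400 = 39.68182
4560 = 179000/(1 + 39.68182·e^(−r·3)) → e^(−3r) = (39.25439 − 1)/39.68182 = 0.964028
r = −ln(0.964028)/3 = 0.03663/3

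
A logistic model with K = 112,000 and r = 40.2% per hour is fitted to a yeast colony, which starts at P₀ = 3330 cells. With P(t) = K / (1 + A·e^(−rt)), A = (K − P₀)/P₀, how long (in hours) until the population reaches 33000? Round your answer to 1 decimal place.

t ≈ 6.5 hours

A = (112000 − 3330)/3330 = 32.63363
33000 = 112000/(1 + 32.63363·e^(−0.402t)) → 1 + 32.63363·e^(−0.402t) = 3.39394
e^(−0.402t) = 0.073358 → t = ln(13.63177)/0.402 = 2.6124/0.402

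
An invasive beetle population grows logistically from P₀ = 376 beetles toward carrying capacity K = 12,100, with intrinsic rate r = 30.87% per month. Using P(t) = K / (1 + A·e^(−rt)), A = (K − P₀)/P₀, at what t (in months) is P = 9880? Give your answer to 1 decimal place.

A = (12100 − 376)/376 = 31.18085
9880 = 12100/(1 + 31.18085·e^(−0.3087t)) → 1 + 31.18085·e^(−0.3087t) = 1.2247
e^(−0.3087t) = 0.007206 → t = ln(138.76883)/0.3087 = 4.93281/0.3087

t ≈ 16.0 months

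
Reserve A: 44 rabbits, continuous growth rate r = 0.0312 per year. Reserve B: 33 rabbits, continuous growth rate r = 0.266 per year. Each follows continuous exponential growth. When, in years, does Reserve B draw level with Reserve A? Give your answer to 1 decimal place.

t ≈ 1.2 years

44·e^(0.0312t) = 33·e^(0.266t)
44/33 = e^((0.266 − 0.0312)t) → ln(1.33333) = 0.2348·t
t = 0.28768 / 0.2348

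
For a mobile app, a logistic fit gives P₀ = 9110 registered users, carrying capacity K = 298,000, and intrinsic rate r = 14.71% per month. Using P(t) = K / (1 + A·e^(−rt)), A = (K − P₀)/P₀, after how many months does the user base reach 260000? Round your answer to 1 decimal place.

A = (298000 − 9110)/9110 = 31.71131
260000 = 298000/(1 + 31.71131·e^(−0.1471t)) → 1 + 31.71131·e^(−0.1471t) = 1.14615
e^(−0.1471t) = 0.004609 → t = ln(216.9721)/0.1471 = 5.37977/0.1471

t ≈ 36.6 months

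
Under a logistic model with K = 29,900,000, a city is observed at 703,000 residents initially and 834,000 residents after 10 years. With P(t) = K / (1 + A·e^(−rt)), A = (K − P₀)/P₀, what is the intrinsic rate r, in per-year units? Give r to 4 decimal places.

r ≈ 0.0175 per year

A = (29900000 − 703000)/703000 = 41.53201
834000 = 29900000/(1 + 41.53201·e^(−r·10)) → e^(−10r) = (35.85132 − 1)/41.53201 = 0.839144
r = −ln(0.839144)/10 = 0.17537/10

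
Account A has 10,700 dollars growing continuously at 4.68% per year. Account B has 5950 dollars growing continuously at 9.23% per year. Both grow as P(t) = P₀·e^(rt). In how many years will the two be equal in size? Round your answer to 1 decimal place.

t ≈ 12.9 years

10700·e^(0.0468t) = 5950·e^(0.0923t)
10700/5950 = e^((0.0923 − 0.0468)t) → ln(1.79832) = 0.0455·t
t = 0.58685 / 0.0455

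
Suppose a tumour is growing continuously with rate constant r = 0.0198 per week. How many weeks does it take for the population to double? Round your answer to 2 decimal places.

doubling time ≈ 35.01 weeks

doubling time = ln(2) / |r| = 0.69315 / 0.0198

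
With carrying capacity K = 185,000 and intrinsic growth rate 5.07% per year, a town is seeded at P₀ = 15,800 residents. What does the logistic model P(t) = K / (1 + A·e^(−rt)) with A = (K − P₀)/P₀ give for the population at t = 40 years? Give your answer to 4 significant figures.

≈ 76,790 residents

A = (185000 − 15800)/15800 = 10.70886
P(40) = 185000 / (1 + 10.70886·e^(−0.0507·40)) = 185000 / (1 + 10.70886·0.131598)
= 185000 / 2.40927 ≈ 76786.76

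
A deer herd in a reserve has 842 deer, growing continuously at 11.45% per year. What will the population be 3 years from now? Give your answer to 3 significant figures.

P(3) = 842 · e^(0.1145·3) = 842 · e^(0.3435)
= 842 · 1.40987 ≈ 1187.11

≈ 1,190 deer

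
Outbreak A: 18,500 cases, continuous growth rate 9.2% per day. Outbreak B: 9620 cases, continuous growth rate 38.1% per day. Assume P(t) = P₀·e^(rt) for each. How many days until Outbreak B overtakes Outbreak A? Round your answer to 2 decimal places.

18500·e^(0.092t) = 9620·e^(0.381t)
18500/9620 = e^((0.381 − 0.092)t) → ln(1.92308) = 0.289·t
t = 0.65393 / 0.289

t ≈ 2.26 days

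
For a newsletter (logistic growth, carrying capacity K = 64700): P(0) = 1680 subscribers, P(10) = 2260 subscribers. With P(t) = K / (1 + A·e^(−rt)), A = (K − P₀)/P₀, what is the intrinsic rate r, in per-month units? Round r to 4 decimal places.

r ≈ 0.0306 per month

A = (64700 − 1680)/1680 = 37.5119
2260 = 64700/(1 + 37.5119·e^(−r·10)) → e^(−10r) = (28.62832 − 1)/37.5119 = 0.736521
r = −ln(0.736521)/10 = 0.30582/10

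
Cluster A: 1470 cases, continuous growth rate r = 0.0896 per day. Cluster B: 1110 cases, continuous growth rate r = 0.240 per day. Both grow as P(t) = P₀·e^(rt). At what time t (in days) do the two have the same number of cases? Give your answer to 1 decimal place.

1470·e^(0.0896t) = 1110·e^(0.24t)
1470/1110 = e^((0.24 − 0.0896)t) → ln(1.32432) = 0.1504·t
t = 0.2809 / 0.1504

t ≈ 1.9 days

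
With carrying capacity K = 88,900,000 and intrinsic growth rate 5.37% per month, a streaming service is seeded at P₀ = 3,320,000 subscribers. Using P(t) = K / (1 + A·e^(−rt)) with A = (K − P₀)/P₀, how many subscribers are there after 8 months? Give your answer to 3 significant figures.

≈ 5,000,000 subscribers

A = (88900000 − 3320000)/3320000 = 25.77711
P(8) = 88900000 / (1 + 25.77711·e^(−0.0537·8)) = 88900000 / (1 + 25.77711·0.650769)
= 88900000 / 17.77495 ≈ 5001419.94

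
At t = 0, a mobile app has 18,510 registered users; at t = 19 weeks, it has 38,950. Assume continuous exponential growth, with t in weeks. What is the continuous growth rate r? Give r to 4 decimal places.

r ≈ 0.0392 per week

38950 = 18510 · e^(r·19)
e^(19r) = 38950/18510 = 2.10427
r = ln(2.10427) / 19 = 0.74397 / 19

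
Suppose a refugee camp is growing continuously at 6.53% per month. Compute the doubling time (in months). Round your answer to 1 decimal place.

doubling time ≈ 10.6 months

doubling time = ln(2) / |r| = 0.69315 / 0.0653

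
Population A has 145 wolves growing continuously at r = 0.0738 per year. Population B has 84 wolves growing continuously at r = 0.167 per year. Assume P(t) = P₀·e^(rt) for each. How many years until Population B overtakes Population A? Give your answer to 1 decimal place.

145·e^(0.0738t) = 84·e^(0.167t)
145/84 = e^((0.167 − 0.0738)t) → ln(1.72619) = 0.0932·t
t = 0.54592 / 0.0932

t ≈ 5.9 years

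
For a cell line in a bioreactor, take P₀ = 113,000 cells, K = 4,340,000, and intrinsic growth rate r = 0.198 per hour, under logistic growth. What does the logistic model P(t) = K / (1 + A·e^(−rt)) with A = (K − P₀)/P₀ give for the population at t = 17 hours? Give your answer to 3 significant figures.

A = (4340000 − 113000)/113000 = 37.40708
P(17) = 4340000 / (1 + 37.40708·e^(−0.198·17)) = 4340000 / (1 + 37.40708·0.034527)
= 4340000 / 2.29157 ≈ 1893896.52

≈ 1,890,000 cells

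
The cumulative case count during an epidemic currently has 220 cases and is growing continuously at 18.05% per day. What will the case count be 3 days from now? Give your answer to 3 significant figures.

≈ 378 cases

P(3) = 220 · e^(0.1805·3) = 220 · e^(0.5415)
= 220 · 1.71858 ≈ 378.09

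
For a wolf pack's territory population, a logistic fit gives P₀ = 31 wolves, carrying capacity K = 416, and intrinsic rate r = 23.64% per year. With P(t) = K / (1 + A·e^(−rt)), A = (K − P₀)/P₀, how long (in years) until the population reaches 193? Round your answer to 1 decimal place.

A = (416 − 31)/31 = 12.41935
193 = 416/(1 + 12.41935·e^(−0.2364t)) → 1 + 12.41935·e^(−0.2364t) = 2.15544
e^(−0.2364t) = 0.093035 → t = ln(10.74859)/0.2364 = 2.37477/0.2364

t ≈ 10.0 years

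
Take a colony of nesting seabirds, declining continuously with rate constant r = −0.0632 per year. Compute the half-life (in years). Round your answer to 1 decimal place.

half-life ≈ 11.0 years

half-life = ln(2) / |r| = 0.69315 / 0.0632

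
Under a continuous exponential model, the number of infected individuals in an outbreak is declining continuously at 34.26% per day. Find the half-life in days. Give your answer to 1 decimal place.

half-life = ln(2) / |r| = 0.69315 / 0.3426

half-life ≈ 2.0 days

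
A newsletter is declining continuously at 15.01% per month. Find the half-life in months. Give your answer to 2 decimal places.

half-life = ln(2) / |r| = 0.69315 / 0.1501

half-life ≈ 4.62 months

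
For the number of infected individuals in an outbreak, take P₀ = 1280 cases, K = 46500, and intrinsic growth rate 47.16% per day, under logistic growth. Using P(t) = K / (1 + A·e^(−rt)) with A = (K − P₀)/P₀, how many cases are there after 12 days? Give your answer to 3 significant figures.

≈ 41,400 cases

A = (46500 − 1280)/1280 = 35.32812
P(12) = 46500 / (1 + 35.32812·e^(−0.4716·12)) = 46500 / (1 + 35.32812·0.003485)
= 46500 / 1.12313 ≈ 41402.18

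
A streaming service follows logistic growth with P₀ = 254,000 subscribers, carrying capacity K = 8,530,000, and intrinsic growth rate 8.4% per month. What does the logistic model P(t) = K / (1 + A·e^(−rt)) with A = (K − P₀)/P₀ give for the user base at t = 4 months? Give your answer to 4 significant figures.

A = (8530000 − 254000)/254000 = 32.58268
P(4) = 8530000 / (1 + 32.58268·e^(−0.084·4)) = 8530000 / (1 + 32.58268·0.714623)
= 8530000 / 24.28433 ≈ 351255.26

≈ 351,300 subscribers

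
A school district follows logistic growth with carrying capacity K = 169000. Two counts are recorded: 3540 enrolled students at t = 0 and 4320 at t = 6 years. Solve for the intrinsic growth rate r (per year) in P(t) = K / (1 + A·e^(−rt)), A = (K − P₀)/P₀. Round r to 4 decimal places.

r ≈ 0.0340 per year

A = (169000 − 3540)/3540 = 46.74011
4320 = 169000/(1 + 46.74011·e^(−r·6)) → e^(−6r) = (39.12037 − 1)/46.74011 = 0.815581
r = −ln(0.815581)/6 = 0.20385/6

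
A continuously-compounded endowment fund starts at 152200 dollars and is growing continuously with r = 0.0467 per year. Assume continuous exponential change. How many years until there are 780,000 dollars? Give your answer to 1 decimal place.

780000 = 152200 · e^(0.0467·t)
t = ln(780000/152200) / 0.0467 = ln(5.12484) / 0.0467 = 1.6341 / 0.0467

t ≈ 35.0 years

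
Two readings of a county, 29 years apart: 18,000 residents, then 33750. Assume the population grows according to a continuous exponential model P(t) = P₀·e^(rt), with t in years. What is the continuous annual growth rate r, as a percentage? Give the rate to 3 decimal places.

r ≈ 2.168% per year

33750 = 18000 · e^(r·29)
e^(29r) = 33750/18000 = 1.875
r = ln(1.875) / 29 = 0.62861 / 29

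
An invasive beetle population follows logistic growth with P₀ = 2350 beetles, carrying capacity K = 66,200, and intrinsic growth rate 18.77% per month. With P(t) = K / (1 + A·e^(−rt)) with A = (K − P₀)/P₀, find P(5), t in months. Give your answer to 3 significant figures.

≈ 5,690 beetles

A = (66200 − 2350)/2350 = 27.17021
P(5) = 66200 / (1 + 27.17021·e^(−0.1877·5)) = 66200 / (1 + 27.17021·0.391214)
= 66200 / 11.62937 ≈ 5692.48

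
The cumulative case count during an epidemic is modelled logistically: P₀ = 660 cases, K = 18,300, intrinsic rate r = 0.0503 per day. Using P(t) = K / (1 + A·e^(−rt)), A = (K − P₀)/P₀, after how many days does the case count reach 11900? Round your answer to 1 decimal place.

t ≈ 77.7 days

A = (18300 − 660)/660 = 26.72727
11900 = 18300/(1 + 26.72727·e^(−0.0503t)) → 1 + 26.72727·e^(−0.0503t) = 1.53782
e^(−0.0503t) = 0.020122 → t = ln(49.69602)/0.0503 = 3.90592/0.0503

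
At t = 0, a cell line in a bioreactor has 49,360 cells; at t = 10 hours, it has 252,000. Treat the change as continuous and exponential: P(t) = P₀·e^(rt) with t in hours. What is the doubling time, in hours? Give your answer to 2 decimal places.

r = ln(252000/49360) / 10 = ln(5.10535) / 10 ≈ 0.163029 per hour
doubling time = ln 2 / |r| = 0.69315 / 0.163029

doubling time ≈ 4.25 hours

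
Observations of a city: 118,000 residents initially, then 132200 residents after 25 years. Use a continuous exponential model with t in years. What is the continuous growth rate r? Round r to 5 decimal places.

r ≈ 0.00455 per year

132200 = 118000 · e^(r·25)
e^(25r) = 132200/118000 = 1.12034
r = ln(1.12034) / 25 = 0.11363 / 25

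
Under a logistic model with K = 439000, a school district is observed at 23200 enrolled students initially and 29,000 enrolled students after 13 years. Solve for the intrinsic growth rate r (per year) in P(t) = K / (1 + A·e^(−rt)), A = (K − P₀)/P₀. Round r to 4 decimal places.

r ≈ 0.0182 per year

A = (439000 − 23200)/23200 = 17.92241
29000 = 439000/(1 + 17.92241·e^(−r·13)) → e^(−13r) = (15.13793 − 1)/17.92241 = 0.788841
r = −ln(0.788841)/13 = 0.23719/13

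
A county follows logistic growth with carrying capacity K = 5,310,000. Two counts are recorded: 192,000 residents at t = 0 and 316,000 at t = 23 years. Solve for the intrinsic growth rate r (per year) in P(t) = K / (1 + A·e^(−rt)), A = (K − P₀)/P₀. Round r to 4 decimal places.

A = (5310000 − 192000)/192000 = 26.65625
316000 = 5310000/(1 + 26.65625·e^(−r·23)) → e^(−23r) = (16.8038 − 1)/26.65625 = 0.592874
r = −ln(0.592874)/23 = 0.52277/23

r ≈ 0.0227 per year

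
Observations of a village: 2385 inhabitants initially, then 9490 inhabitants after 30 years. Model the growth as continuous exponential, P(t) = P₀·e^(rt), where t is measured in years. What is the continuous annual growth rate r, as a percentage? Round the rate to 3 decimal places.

9490 = 2385 · e^(r·30)
e^(30r) = 9490/2385 = 3.97904
r = ln(3.97904) / 30 = 1.38104 / 30

r ≈ 4.603% per year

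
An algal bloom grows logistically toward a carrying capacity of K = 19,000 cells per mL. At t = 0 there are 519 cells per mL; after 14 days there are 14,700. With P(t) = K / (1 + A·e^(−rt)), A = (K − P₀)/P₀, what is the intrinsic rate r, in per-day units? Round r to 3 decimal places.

A = (19000 − 519)/519 = 35.60886
14700 = 19000/(1 + 35.60886·e^(−r·14)) → e^(−14r) = (1.29252 − 1)/35.60886 = 0.008215
r = −ln(0.008215)/14 = 4.80183/14

r ≈ 0.343 per day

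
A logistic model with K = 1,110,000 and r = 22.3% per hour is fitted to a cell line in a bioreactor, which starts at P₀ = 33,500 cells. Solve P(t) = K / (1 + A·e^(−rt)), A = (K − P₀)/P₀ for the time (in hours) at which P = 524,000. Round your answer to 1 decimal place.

A = (1110000 − 33500)/33500 = 32.13433
524000 = 1110000/(1 + 32.13433·e^(−0.223t)) → 1 + 32.13433·e^(−0.223t) = 2.11832
e^(−0.223t) = 0.034801 → t = ln(28.73445)/0.223 = 3.3581/0.223

t ≈ 15.1 hours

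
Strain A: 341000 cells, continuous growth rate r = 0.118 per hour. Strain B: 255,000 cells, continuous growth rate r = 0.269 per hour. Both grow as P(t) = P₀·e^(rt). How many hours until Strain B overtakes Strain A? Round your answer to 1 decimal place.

341000·e^(0.118t) = 255000·e^(0.269t)
341000/255000 = e^((0.269 − 0.118)t) → ln(1.33725) = 0.151·t
t = 0.29062 / 0.151

t ≈ 1.9 hours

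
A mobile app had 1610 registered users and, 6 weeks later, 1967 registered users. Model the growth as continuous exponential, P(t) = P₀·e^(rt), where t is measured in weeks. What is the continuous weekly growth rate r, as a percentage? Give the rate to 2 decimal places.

1967 = 1610 · e^(r·6)
e^(6r) = 1967/1610 = 1.22174
r = ln(1.22174) / 6 = 0.20028 / 6

r ≈ 3.34% per week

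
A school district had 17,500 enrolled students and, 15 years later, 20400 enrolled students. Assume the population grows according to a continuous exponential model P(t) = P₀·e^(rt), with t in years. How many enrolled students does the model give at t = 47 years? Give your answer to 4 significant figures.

r = ln(20400/17500) / 15 ≈ 0.010222 per year
P(47) = 17500 · e^(0.010222·47) = 17500 · 1.6168 ≈ 28293.94

≈ 28,290 enrolled students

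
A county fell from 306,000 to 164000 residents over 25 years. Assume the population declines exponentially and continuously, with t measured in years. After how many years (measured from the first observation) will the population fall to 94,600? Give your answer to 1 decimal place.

t ≈ 47.1 years

r = ln(164000/306000) / 25 ≈ -0.024949 per year
t = ln(94600/306000) / r = -1.17393 / -0.024949 ≈ 47.054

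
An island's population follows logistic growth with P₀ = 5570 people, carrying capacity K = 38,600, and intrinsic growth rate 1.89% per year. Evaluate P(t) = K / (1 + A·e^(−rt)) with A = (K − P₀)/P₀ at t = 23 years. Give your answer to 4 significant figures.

≈ 7,976 people

A = (38600 − 5570)/5570 = 5.92998
P(23) = 38600 / (1 + 5.92998·e^(−0.0189·23)) = 38600 / (1 + 5.92998·0.647459)
= 38600 / 4.83942 ≈ 7976.16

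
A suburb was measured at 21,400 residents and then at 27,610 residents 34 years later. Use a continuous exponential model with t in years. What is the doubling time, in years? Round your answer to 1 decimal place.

r = ln(27610/21400) / 34 = ln(1.29019) / 34 ≈ 0.007494 per year
doubling time = ln 2 / |r| = 0.69315 / 0.007494

doubling time ≈ 92.5 years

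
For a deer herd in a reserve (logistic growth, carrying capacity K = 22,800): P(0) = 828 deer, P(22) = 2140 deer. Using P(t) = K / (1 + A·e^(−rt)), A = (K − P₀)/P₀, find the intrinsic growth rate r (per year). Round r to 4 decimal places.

r ≈ 0.0460 per year

A = (22800 − 828)/828 = 26.53623
2140 = 22800/(1 + 26.53623·e^(−r·22)) → e^(−22r) = (10.65421 − 1)/26.53623 = 0.363812
r = −ln(0.363812)/22 = 1.01112/22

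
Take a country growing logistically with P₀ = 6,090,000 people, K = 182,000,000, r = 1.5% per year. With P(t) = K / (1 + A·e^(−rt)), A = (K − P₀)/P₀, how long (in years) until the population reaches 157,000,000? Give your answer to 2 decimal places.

t ≈ 346.71 years

A = (182000000 − 6090000)/6090000 = 28.88506
157000000 = 182000000/(1 + 28.88506·e^(−0.015t)) → 1 + 28.88506·e^(−0.015t) = 1.15924
e^(−0.015t) = 0.005513 → t = ln(181.39816)/0.015 = 5.20069/0.015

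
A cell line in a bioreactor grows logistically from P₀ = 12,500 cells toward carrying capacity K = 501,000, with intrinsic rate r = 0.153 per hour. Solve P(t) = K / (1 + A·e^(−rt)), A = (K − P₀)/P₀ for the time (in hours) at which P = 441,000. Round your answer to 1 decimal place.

A = (501000 − 12500)/12500 = 39.08
441000 = 501000/(1 + 39.08·e^(−0.153t)) → 1 + 39.08·e^(−0.153t) = 1.13605
e^(−0.153t) = 0.003481 → t = ln(287.238)/0.153 = 5.66031/0.153

t ≈ 37.0 hours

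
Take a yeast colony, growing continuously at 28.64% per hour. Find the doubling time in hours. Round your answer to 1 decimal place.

doubling time ≈ 2.4 hours

doubling time = ln(2) / |r| = 0.69315 / 0.2864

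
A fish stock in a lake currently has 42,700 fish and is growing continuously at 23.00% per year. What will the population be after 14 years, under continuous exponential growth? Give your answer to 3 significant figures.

≈ 1,070,000 fish

P(14) = 42700 · e^(0.23·14) = 42700 · e^(3.22)
= 42700 · 25.02812 ≈ 1068700.73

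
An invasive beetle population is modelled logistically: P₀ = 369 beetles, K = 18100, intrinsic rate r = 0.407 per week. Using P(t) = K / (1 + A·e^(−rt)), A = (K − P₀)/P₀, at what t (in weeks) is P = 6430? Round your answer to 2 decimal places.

A = (18100 − 369)/369 = 48.05149
6430 = 18100/(1 + 48.05149·e^(−0.407t)) → 1 + 48.05149·e^(−0.407t) = 2.81493
e^(−0.407t) = 0.037771 → t = ln(26.47567)/0.407 = 3.27623/0.407

t ≈ 8.05 weeks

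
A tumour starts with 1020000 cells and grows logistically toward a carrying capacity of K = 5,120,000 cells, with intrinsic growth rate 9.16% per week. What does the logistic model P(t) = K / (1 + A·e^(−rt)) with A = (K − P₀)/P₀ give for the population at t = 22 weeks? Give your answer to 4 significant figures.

A = (5120000 − 1020000)/1020000 = 4.01961
P(22) = 5120000 / (1 + 4.01961·e^(−0.0916·22)) = 5120000 / (1 + 4.01961·0.133294)
= 5120000 / 1.53579 ≈ 3333792.23

≈ 3,334,000 cells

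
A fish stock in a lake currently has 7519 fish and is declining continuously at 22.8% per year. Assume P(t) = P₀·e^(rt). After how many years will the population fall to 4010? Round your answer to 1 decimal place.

t ≈ 2.8 years

4010 = 7519 · e^(-0.228·t)
t = ln(4010/7519) / -0.228 = ln(0.53332) / -0.228 = -0.62864 / -0.228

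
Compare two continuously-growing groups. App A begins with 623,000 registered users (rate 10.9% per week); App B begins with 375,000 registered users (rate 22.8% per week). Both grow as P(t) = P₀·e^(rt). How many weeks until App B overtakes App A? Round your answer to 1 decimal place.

623000·e^(0.109t) = 375000·e^(0.228t)
623000/375000 = e^((0.228 − 0.109)t) → ln(1.66133) = 0.119·t
t = 0.50762 / 0.119

t ≈ 4.3 weeks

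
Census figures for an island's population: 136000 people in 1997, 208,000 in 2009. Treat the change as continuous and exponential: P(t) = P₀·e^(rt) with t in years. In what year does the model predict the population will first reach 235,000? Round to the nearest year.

year 2012

r = ln(208000/136000) / 12 = 0.42488/12 ≈ 0.035407 per year
t = ln(235000/136000) / r = 0.54693/0.035407 ≈ 15.45 years after 1997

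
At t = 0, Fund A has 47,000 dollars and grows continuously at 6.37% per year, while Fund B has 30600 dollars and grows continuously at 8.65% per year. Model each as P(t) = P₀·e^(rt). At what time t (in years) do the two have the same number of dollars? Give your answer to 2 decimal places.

t ≈ 18.82 years

47000·e^(0.0637t) = 30600·e^(0.0865t)
47000/30600 = e^((0.0865 − 0.0637)t) → ln(1.53595) = 0.0228·t
t = 0.42915 / 0.0228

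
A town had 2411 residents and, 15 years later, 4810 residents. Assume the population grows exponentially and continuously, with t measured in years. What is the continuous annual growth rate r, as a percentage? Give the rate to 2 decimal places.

4810 = 2411 · e^(r·15)
e^(15r) = 4810/2411 = 1.99502
r = ln(1.99502) / 15 = 0.69066 / 15

r ≈ 4.60% per year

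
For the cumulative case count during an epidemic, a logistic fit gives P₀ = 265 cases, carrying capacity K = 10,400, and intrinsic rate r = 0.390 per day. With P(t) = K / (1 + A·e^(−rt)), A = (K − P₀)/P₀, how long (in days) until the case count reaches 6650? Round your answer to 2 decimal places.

A = (10400 − 265)/265 = 38.24528
6650 = 10400/(1 + 38.24528·e^(−0.39t)) → 1 + 38.24528·e^(−0.39t) = 1.56391
e^(−0.39t) = 0.014745 → t = ln(67.82164)/0.39 = 4.21688/0.39

t ≈ 10.81 days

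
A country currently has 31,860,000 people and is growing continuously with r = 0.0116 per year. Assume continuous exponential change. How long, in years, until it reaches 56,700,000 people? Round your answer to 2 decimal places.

56700000 = 31860000 · e^(0.0116·t)
t = ln(56700000/31860000) / 0.0116 = ln(1.77966) / 0.0116 = 0.57642 / 0.0116

t ≈ 49.69 years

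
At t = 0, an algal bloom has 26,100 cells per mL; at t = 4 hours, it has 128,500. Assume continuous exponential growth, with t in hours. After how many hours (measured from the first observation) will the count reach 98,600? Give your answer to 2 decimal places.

r = ln(128500/26100) / 4 ≈ 0.398498 per hour
t = ln(98600/26100) / r = 1.32914 / 0.398498 ≈ 3.335

t ≈ 3.34 hours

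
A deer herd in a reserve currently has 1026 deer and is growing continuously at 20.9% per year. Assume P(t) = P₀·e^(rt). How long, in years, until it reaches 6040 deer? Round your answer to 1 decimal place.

6040 = 1026 · e^(0.209·t)
t = ln(6040/1026) / 0.209 = ln(5.88694) / 0.209 = 1.77274 / 0.209

t ≈ 8.5 years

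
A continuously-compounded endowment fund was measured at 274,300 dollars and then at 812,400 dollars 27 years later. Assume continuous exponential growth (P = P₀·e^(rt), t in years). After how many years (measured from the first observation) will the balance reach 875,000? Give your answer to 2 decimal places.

t ≈ 28.85 years

r = ln(812400/274300) / 27 ≈ 0.040214 per year
t = ln(875000/274300) / r = 1.16 / 0.040214 ≈ 28.846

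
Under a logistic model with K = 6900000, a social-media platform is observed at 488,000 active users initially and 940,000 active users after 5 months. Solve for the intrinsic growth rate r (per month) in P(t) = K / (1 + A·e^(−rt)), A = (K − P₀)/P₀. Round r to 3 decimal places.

A = (6900000 − 488000)/488000 = 13.13934
940000 = 6900000/(1 + 13.13934·e^(−r·5)) → e^(−5r) = (7.34043 − 1)/13.13934 = 0.482553
r = −ln(0.482553)/5 = 0.72867/5

r ≈ 0.146 per month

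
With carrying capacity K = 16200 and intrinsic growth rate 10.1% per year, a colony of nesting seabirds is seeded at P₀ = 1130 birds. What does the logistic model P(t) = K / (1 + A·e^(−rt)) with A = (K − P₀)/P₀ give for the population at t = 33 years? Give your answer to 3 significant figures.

≈ 11,000 birds

A = (16200 − 1130)/1130 = 13.33628
P(33) = 16200 / (1 + 13.33628·e^(−0.101·33)) = 16200 / (1 + 13.33628·0.035686)
= 16200 / 1.47592 ≈ 10976.23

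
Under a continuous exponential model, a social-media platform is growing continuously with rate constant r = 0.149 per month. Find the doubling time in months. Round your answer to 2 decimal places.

doubling time ≈ 4.65 months

doubling time = ln(2) / |r| = 0.69315 / 0.149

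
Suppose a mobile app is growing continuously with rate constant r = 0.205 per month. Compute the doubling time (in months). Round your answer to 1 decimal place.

doubling time ≈ 3.4 months

doubling time = ln(2) / |r| = 0.69315 / 0.205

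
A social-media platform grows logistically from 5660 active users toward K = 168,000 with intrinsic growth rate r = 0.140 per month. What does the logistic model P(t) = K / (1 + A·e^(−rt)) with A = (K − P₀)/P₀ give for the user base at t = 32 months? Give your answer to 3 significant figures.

A = (168000 − 5660)/5660 = 28.68198
P(32) = 168000 / (1 + 28.68198·e^(−0.14·32)) = 168000 / (1 + 28.68198·0.011333)
= 168000 / 1.32506 ≈ 126786.26

≈ 127,000 active users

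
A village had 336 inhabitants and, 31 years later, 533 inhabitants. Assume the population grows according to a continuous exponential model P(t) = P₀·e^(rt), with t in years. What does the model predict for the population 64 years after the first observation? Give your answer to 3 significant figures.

≈ 871 inhabitants

r = ln(533/336) / 31 ≈ 0.014884 per year
P(64) = 336 · e^(0.014884·64) = 336 · 2.59241 ≈ 871.05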